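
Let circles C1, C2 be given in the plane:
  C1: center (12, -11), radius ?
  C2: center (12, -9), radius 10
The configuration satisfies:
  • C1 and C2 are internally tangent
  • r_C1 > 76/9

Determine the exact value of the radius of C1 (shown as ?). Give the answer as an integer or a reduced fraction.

1. [int C1,C2]  r_C1² − 20r_C1 + 96 = 0  ⇒  r_C1 = 8 or 12
2. given r_C1 > 76/9: keep 12

12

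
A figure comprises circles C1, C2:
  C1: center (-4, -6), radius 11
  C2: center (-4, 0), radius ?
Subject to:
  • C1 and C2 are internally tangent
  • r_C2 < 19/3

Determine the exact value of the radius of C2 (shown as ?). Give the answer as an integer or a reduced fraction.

1. [int C1,C2]  r_C2² − 22r_C2 + 85 = 0  ⇒  r_C2 = 5 or 17
2. given r_C2 < 19/3: keep 5

5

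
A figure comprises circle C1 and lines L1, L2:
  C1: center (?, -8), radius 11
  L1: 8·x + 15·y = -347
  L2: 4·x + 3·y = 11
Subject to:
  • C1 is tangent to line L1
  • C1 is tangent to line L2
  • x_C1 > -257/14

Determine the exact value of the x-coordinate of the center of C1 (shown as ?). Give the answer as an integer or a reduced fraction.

1. [C1‖L1]  x_C1² + (227/4)x_C1 + 1035/4 = 0  ⇒  x_C1 = -207/4 or -5
2. [C1‖L2]  x_C1² − (35/2)x_C1 − 225/2 = 0  ⇒  x_C1 = -5 or 45/2

-5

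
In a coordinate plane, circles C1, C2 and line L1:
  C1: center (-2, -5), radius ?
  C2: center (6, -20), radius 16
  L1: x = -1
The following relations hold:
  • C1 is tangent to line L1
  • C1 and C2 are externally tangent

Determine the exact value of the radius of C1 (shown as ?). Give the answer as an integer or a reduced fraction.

1

1. [C1‖L1]  r_C1² − 1 = 0  ⇒  r_C1 = 1 (r>0 drops 1)
2. [ext C1·C2]  r_C1² + 32r_C1 − 33 = 0  ⇒  r_C1 = 1 (r>0 drops 1)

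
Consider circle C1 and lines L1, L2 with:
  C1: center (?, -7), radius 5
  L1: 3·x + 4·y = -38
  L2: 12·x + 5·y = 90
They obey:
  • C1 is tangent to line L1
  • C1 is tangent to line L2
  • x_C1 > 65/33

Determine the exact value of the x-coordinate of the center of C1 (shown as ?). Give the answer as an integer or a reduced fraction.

1. [C1‖L1]  x_C1² + (20/3)x_C1 − 175/3 = 0  ⇒  x_C1 = -35/3 or 5
2. [C1‖L2]  x_C1² − (125/6)x_C1 + 475/6 = 0  ⇒  x_C1 = 5 or 95/6

5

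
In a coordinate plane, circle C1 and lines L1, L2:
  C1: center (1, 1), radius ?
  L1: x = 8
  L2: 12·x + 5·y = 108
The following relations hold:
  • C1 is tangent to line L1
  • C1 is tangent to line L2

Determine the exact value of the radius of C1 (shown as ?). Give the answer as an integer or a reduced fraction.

7

1. [C1‖L1]  r_C1² − 49 = 0  ⇒  r_C1 = 7 (r>0 drops 1)
2. [C1‖L2]  r_C1² − 49 = 0  ⇒  r_C1 = 7 (r>0 drops 1)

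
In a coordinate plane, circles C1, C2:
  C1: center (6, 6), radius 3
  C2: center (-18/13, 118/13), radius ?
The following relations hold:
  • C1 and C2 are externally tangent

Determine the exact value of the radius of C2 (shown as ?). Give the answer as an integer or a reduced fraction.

1. [ext C1·C2]  r_C2² + 6r_C2 − 55 = 0  ⇒  r_C2 = 5 (r>0 drops 1)

5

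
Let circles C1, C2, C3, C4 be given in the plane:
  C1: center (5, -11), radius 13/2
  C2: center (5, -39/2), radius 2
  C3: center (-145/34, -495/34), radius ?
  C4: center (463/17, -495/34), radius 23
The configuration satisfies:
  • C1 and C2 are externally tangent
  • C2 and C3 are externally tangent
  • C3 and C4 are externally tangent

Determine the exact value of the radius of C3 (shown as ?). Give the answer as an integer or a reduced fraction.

1. [ext C2·C3]  r_C3² + 4r_C3 − 425/4 = 0  ⇒  r_C3 = 17/2 (r>0 drops 1)
2. [ext C3·C4]  r_C3² + 46r_C3 − 1853/4 = 0  ⇒  r_C3 = 17/2 (r>0 drops 1)

17/2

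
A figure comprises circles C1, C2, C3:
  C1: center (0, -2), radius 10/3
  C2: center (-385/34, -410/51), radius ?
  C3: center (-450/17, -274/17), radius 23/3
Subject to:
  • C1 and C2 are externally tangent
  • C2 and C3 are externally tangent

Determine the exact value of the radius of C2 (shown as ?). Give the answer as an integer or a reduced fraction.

19/2

1. [ext C1·C2]  r_C2² + (20/3)r_C2 − 1843/12 = 0  ⇒  r_C2 = 19/2 (r>0 drops 1)
2. [ext C2·C3]  r_C2² + (46/3)r_C2 − 2831/12 = 0  ⇒  r_C2 = 19/2 (r>0 drops 1)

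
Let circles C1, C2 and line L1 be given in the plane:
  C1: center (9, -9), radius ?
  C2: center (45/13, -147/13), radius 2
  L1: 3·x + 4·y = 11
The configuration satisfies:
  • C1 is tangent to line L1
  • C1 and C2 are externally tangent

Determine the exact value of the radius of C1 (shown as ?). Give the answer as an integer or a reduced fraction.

4

1. [C1‖L1]  r_C1² − 16 = 0  ⇒  r_C1 = 4 (r>0 drops 1)
2. [ext C1·C2]  r_C1² + 4r_C1 − 32 = 0  ⇒  r_C1 = 4 (r>0 drops 1)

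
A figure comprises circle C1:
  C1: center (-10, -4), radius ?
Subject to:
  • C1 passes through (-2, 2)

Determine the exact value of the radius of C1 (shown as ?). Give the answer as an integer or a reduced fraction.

1. [C1∋P]  r_C1² − 100 = 0  ⇒  r_C1 = 10 (r>0 drops 1)

10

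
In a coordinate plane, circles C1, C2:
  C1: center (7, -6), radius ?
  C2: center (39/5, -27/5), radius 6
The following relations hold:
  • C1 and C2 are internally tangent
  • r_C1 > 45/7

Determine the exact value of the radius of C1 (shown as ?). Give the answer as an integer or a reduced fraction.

7

1. [int C1,C2]  r_C1² − 12r_C1 + 35 = 0  ⇒  r_C1 = 5 or 7
2. given r_C1 > 45/7: keep 7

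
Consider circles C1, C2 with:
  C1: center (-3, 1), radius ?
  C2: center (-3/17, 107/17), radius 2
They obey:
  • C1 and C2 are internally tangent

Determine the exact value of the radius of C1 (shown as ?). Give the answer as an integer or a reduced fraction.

1. [int C1,C2]  r_C1² − 4r_C1 − 32 = 0  ⇒  r_C1 = 8 (r>0 drops 1)

8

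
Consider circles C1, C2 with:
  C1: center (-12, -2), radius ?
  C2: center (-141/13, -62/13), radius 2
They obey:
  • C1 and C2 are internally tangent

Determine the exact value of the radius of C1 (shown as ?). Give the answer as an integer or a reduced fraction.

5

1. [int C1,C2]  r_C1² − 4r_C1 − 5 = 0  ⇒  r_C1 = 5 (r>0 drops 1)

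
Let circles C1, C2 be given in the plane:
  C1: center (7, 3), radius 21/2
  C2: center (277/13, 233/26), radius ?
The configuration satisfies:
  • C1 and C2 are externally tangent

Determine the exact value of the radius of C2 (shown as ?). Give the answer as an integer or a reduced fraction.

5

1. [ext C1·C2]  r_C2² + 21r_C2 − 130 = 0  ⇒  r_C2 = 5 (r>0 drops 1)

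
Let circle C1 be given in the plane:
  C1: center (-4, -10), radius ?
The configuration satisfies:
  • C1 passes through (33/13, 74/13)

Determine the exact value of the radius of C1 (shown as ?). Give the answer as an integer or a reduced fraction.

17

1. [C1∋P]  r_C1² − 289 = 0  ⇒  r_C1 = 17 (r>0 drops 1)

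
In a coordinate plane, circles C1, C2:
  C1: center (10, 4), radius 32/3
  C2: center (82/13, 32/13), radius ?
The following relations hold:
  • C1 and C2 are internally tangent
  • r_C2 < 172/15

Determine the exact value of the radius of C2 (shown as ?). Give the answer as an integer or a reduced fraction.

20/3

1. [int C1,C2]  r_C2² − (64/3)r_C2 + 880/9 = 0  ⇒  r_C2 = 20/3 or 44/3
2. given r_C2 < 172/15: keep 20/3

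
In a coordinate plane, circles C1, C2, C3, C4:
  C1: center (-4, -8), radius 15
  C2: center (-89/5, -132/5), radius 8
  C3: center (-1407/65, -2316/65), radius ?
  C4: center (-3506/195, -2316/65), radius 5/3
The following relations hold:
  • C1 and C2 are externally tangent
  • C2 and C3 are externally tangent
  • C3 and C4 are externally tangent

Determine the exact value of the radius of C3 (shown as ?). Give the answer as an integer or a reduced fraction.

2

1. [ext C2·C3]  r_C3² + 16r_C3 − 36 = 0  ⇒  r_C3 = 2 (r>0 drops 1)
2. [ext C3·C4]  r_C3² + (10/3)r_C3 − 32/3 = 0  ⇒  r_C3 = 2 (r>0 drops 1)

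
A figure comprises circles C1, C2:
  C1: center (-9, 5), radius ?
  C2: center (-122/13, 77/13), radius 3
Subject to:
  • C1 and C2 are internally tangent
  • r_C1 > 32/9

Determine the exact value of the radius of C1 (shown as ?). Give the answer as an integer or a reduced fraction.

4

1. [int C1,C2]  r_C1² − 6r_C1 + 8 = 0  ⇒  r_C1 = 2 or 4
2. given r_C1 > 32/9: keep 4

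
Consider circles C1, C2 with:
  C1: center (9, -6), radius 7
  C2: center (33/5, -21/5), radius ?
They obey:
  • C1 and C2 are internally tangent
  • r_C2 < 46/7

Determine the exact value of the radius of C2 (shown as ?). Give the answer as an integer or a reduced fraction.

1. [int C1,C2]  r_C2² − 14r_C2 + 40 = 0  ⇒  r_C2 = 4 or 10
2. given r_C2 < 46/7: keep 4

4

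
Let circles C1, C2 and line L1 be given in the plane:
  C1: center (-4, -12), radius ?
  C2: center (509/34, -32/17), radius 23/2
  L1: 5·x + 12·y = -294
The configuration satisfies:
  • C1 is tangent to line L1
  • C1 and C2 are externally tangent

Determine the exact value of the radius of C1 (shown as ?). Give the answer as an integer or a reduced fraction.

1. [C1‖L1]  r_C1² − 100 = 0  ⇒  r_C1 = 10 (r>0 drops 1)
2. [ext C1·C2]  r_C1² + 23r_C1 − 330 = 0  ⇒  r_C1 = 10 (r>0 drops 1)

10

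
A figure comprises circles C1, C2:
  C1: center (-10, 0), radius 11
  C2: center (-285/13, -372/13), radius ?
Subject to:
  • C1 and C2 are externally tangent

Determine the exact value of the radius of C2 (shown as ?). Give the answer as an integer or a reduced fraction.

1. [ext C1·C2]  r_C2² + 22r_C2 − 840 = 0  ⇒  r_C2 = 20 (r>0 drops 1)

20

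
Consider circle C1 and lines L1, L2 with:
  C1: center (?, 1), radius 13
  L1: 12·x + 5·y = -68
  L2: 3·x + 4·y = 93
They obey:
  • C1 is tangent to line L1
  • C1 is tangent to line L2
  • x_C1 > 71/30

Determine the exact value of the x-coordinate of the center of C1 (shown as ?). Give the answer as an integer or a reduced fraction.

1. [C1‖L1]  x_C1² + (73/6)x_C1 − 484/3 = 0  ⇒  x_C1 = -121/6 or 8
2. [C1‖L2]  x_C1² − (178/3)x_C1 + 1232/3 = 0  ⇒  x_C1 = 8 or 154/3

8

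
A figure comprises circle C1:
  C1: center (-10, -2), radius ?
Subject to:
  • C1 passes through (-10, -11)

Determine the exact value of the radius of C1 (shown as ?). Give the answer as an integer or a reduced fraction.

9

1. [C1∋P]  r_C1² − 81 = 0  ⇒  r_C1 = 9 (r>0 drops 1)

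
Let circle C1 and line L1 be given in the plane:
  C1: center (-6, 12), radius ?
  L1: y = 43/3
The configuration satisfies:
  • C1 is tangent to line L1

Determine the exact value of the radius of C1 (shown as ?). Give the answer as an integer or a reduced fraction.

7/3

1. [C1‖L1]  r_C1² − 49/9 = 0  ⇒  r_C1 = 7/3 (r>0 drops 1)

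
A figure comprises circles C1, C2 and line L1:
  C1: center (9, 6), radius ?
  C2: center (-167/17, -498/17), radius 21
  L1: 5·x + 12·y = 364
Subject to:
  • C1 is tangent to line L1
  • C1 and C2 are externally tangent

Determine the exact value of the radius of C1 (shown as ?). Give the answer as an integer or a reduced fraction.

1. [C1‖L1]  r_C1² − 361 = 0  ⇒  r_C1 = 19 (r>0 drops 1)
2. [ext C1·C2]  r_C1² + 42r_C1 − 1159 = 0  ⇒  r_C1 = 19 (r>0 drops 1)

19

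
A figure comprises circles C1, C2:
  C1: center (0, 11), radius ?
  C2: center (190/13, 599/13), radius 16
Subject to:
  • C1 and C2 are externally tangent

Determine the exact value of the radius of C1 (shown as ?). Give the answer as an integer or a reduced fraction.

22

1. [ext C1·C2]  r_C1² + 32r_C1 − 1188 = 0  ⇒  r_C1 = 22 (r>0 drops 1)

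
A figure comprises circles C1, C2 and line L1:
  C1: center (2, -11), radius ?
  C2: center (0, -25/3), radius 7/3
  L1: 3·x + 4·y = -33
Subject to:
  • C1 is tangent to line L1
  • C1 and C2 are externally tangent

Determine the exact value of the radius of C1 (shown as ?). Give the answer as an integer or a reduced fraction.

1. [C1‖L1]  r_C1² − 1 = 0  ⇒  r_C1 = 1 (r>0 drops 1)
2. [ext C1·C2]  r_C1² + (14/3)r_C1 − 17/3 = 0  ⇒  r_C1 = 1 (r>0 drops 1)

1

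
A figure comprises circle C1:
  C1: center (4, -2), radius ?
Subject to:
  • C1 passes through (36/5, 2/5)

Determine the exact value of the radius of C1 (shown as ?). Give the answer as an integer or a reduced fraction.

1. [C1∋P]  r_C1² − 16 = 0  ⇒  r_C1 = 4 (r>0 drops 1)

4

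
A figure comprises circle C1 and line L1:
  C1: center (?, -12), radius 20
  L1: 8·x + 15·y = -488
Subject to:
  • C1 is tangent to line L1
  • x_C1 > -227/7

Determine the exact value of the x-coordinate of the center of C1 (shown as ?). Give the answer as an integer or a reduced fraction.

1. [C1‖L1]  x_C1² + 77x_C1 − 324 = 0  ⇒  x_C1 = -81 or 4
2. given x_C1 > -227/7: keep 4

4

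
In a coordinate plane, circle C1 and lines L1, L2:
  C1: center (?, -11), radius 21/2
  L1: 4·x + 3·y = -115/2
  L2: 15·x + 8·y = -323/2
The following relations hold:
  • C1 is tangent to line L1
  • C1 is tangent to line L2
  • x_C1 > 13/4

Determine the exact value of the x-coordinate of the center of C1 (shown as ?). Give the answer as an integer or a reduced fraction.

1. [C1‖L1]  x_C1² + (49/4)x_C1 − 539/4 = 0  ⇒  x_C1 = -77/4 or 7
2. [C1‖L2]  x_C1² + (49/5)x_C1 − 588/5 = 0  ⇒  x_C1 = -84/5 or 7

7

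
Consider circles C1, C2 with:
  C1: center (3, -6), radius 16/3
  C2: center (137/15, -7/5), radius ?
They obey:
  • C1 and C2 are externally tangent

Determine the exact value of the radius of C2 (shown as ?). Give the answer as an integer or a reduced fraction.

1. [ext C1·C2]  r_C2² + (32/3)r_C2 − 91/3 = 0  ⇒  r_C2 = 7/3 (r>0 drops 1)

7/3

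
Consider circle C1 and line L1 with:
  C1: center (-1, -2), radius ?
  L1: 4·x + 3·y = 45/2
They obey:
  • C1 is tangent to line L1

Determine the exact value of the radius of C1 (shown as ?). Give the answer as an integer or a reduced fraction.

13/2

1. [C1‖L1]  r_C1² − 169/4 = 0  ⇒  r_C1 = 13/2 (r>0 drops 1)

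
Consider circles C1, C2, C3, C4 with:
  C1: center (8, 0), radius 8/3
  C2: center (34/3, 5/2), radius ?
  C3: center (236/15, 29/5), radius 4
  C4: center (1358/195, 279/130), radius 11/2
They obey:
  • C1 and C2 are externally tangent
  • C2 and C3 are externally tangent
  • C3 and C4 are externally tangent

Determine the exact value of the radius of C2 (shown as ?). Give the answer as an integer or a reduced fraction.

3/2

1. [ext C1·C2]  r_C2² + (16/3)r_C2 − 41/4 = 0  ⇒  r_C2 = 3/2 (r>0 drops 1)
2. [ext C2·C3]  r_C2² + 8r_C2 − 57/4 = 0  ⇒  r_C2 = 3/2 (r>0 drops 1)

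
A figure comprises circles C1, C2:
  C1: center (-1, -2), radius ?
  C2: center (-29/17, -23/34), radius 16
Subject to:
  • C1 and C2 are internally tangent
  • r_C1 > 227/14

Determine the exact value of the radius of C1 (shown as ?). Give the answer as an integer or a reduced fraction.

1. [int C1,C2]  r_C1² − 32r_C1 + 1015/4 = 0  ⇒  r_C1 = 29/2 or 35/2
2. given r_C1 > 227/14: keep 35/2

35/2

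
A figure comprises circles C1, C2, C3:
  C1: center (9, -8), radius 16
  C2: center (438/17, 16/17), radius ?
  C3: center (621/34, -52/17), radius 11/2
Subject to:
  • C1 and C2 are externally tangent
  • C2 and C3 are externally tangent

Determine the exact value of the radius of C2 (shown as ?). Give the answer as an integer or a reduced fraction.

1. [ext C1·C2]  r_C2² + 32r_C2 − 105 = 0  ⇒  r_C2 = 3 (r>0 drops 1)
2. [ext C2·C3]  r_C2² + 11r_C2 − 42 = 0  ⇒  r_C2 = 3 (r>0 drops 1)

3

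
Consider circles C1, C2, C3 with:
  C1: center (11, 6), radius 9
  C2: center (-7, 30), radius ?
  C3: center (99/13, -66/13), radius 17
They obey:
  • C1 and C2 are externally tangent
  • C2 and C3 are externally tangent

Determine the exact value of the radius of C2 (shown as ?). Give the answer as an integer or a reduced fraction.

21

1. [ext C1·C2]  r_C2² + 18r_C2 − 819 = 0  ⇒  r_C2 = 21 (r>0 drops 1)
2. [ext C2·C3]  r_C2² + 34r_C2 − 1155 = 0  ⇒  r_C2 = 21 (r>0 drops 1)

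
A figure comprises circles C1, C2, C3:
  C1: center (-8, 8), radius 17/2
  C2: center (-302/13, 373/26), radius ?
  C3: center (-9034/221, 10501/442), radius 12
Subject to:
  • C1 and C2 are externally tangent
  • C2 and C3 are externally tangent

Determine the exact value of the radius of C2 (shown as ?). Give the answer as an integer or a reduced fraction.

1. [ext C1·C2]  r_C2² + 17r_C2 − 200 = 0  ⇒  r_C2 = 8 (r>0 drops 1)
2. [ext C2·C3]  r_C2² + 24r_C2 − 256 = 0  ⇒  r_C2 = 8 (r>0 drops 1)

8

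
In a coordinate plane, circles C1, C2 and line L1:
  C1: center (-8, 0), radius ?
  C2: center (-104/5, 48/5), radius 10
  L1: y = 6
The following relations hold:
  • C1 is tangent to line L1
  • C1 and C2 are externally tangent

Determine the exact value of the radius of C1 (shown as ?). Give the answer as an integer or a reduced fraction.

1. [C1‖L1]  r_C1² − 36 = 0  ⇒  r_C1 = 6 (r>0 drops 1)
2. [ext C1·C2]  r_C1² + 20r_C1 − 156 = 0  ⇒  r_C1 = 6 (r>0 drops 1)

6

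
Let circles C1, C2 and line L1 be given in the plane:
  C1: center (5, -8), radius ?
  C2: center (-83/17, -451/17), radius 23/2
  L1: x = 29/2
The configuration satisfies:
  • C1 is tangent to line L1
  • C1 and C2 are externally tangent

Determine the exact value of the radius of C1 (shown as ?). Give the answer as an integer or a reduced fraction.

1. [C1‖L1]  r_C1² − 361/4 = 0  ⇒  r_C1 = 19/2 (r>0 drops 1)
2. [ext C1·C2]  r_C1² + 23r_C1 − 1235/4 = 0  ⇒  r_C1 = 19/2 (r>0 drops 1)

19/2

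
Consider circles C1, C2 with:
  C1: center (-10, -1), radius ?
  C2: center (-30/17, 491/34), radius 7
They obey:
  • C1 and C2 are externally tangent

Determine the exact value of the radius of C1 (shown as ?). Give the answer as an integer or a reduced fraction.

21/2

1. [ext C1·C2]  r_C1² + 14r_C1 − 1029/4 = 0  ⇒  r_C1 = 21/2 (r>0 drops 1)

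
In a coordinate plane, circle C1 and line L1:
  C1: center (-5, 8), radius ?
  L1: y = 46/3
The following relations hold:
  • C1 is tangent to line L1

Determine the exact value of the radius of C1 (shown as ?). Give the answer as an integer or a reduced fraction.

1. [C1‖L1]  r_C1² − 484/9 = 0  ⇒  r_C1 = 22/3 (r>0 drops 1)

22/3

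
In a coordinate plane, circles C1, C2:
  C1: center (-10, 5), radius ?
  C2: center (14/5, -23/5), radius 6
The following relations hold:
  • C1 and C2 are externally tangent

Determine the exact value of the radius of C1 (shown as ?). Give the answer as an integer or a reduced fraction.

10

1. [ext C1·C2]  r_C1² + 12r_C1 − 220 = 0  ⇒  r_C1 = 10 (r>0 drops 1)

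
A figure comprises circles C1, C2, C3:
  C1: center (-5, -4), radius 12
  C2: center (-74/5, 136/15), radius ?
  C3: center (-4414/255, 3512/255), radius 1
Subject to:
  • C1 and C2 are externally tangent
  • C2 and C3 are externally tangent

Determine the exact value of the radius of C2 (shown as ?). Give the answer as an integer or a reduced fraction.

1. [ext C1·C2]  r_C2² + 24r_C2 − 1105/9 = 0  ⇒  r_C2 = 13/3 (r>0 drops 1)
2. [ext C2·C3]  r_C2² + 2r_C2 − 247/9 = 0  ⇒  r_C2 = 13/3 (r>0 drops 1)

13/3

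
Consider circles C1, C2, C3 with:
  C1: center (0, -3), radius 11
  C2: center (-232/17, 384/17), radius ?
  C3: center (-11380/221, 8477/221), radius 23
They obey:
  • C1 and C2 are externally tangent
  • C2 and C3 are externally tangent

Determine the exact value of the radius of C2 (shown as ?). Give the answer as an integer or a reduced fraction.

1. [ext C1·C2]  r_C2² + 22r_C2 − 720 = 0  ⇒  r_C2 = 18 (r>0 drops 1)
2. [ext C2·C3]  r_C2² + 46r_C2 − 1152 = 0  ⇒  r_C2 = 18 (r>0 drops 1)

18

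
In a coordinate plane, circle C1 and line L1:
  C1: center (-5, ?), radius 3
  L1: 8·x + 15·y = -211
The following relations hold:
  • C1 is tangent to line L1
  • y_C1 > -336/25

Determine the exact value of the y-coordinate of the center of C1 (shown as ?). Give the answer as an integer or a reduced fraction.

-8

1. [C1‖L1]  y_C1² + (114/5)y_C1 + 592/5 = 0  ⇒  y_C1 = -74/5 or -8
2. given y_C1 > -336/25: keep -8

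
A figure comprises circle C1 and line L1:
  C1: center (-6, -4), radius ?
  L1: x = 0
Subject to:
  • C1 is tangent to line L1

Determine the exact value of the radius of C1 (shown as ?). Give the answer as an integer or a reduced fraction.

1. [C1‖L1]  r_C1² − 36 = 0  ⇒  r_C1 = 6 (r>0 drops 1)

6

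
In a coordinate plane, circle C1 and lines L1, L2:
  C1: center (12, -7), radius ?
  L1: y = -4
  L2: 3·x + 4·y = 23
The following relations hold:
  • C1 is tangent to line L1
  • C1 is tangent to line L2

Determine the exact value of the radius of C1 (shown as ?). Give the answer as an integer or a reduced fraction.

1. [C1‖L1]  r_C1² − 9 = 0  ⇒  r_C1 = 3 (r>0 drops 1)
2. [C1‖L2]  r_C1² − 9 = 0  ⇒  r_C1 = 3 (r>0 drops 1)

3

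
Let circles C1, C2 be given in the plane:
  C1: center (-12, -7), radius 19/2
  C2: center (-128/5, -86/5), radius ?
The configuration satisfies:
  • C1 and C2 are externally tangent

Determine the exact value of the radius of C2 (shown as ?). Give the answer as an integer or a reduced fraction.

15/2

1. [ext C1·C2]  r_C2² + 19r_C2 − 795/4 = 0  ⇒  r_C2 = 15/2 (r>0 drops 1)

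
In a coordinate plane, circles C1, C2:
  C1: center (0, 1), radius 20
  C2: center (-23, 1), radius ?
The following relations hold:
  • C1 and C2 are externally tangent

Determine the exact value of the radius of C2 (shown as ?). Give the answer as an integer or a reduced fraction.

1. [ext C1·C2]  r_C2² + 40r_C2 − 129 = 0  ⇒  r_C2 = 3 (r>0 drops 1)

3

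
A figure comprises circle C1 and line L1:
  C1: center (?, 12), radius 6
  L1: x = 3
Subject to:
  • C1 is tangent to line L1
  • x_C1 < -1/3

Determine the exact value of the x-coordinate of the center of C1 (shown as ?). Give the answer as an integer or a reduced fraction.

1. [C1‖L1]  x_C1² − 6x_C1 − 27 = 0  ⇒  x_C1 = -3 or 9
2. given x_C1 < -1/3: keep -3

-3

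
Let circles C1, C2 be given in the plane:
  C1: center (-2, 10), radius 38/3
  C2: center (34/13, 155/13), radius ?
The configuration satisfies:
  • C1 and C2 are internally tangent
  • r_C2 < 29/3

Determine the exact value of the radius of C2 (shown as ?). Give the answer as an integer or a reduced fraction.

1. [int C1,C2]  r_C2² − (76/3)r_C2 + 1219/9 = 0  ⇒  r_C2 = 23/3 or 53/3
2. given r_C2 < 29/3: keep 23/3

23/3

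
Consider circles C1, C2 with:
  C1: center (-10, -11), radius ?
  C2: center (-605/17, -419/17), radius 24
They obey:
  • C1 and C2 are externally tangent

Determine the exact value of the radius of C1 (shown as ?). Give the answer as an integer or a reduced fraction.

5

1. [ext C1·C2]  r_C1² + 48r_C1 − 265 = 0  ⇒  r_C1 = 5 (r>0 drops 1)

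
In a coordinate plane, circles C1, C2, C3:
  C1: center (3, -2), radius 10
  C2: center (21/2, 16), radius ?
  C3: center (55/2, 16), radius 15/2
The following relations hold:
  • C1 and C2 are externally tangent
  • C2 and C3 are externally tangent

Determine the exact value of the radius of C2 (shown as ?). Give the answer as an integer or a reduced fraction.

1. [ext C1·C2]  r_C2² + 20r_C2 − 1121/4 = 0  ⇒  r_C2 = 19/2 (r>0 drops 1)
2. [ext C2·C3]  r_C2² + 15r_C2 − 931/4 = 0  ⇒  r_C2 = 19/2 (r>0 drops 1)

19/2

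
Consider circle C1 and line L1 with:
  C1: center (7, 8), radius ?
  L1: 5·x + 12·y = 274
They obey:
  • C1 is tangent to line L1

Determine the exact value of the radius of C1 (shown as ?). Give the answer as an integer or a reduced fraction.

1. [C1‖L1]  r_C1² − 121 = 0  ⇒  r_C1 = 11 (r>0 drops 1)

11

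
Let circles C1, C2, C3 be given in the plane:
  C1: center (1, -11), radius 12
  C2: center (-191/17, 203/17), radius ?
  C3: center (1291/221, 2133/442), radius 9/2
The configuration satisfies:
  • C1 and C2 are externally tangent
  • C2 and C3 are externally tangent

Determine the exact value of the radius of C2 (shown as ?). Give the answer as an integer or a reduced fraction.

14

1. [ext C1·C2]  r_C2² + 24r_C2 − 532 = 0  ⇒  r_C2 = 14 (r>0 drops 1)
2. [ext C2·C3]  r_C2² + 9r_C2 − 322 = 0  ⇒  r_C2 = 14 (r>0 drops 1)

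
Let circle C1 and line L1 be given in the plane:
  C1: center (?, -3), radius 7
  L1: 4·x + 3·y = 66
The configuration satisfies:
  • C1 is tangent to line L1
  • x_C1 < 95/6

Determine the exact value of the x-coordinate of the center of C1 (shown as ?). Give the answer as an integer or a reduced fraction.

1. [C1‖L1]  x_C1² − (75/2)x_C1 + 275 = 0  ⇒  x_C1 = 10 or 55/2
2. given x_C1 < 95/6: keep 10

10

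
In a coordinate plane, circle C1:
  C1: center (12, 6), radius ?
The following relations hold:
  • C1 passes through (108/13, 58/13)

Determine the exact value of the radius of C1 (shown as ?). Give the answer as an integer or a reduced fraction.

4

1. [C1∋P]  r_C1² − 16 = 0  ⇒  r_C1 = 4 (r>0 drops 1)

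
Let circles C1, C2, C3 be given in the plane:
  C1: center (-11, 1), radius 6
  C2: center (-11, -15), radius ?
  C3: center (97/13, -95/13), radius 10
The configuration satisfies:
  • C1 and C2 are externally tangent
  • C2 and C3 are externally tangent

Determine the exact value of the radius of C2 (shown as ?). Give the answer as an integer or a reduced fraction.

1. [ext C1·C2]  r_C2² + 12r_C2 − 220 = 0  ⇒  r_C2 = 10 (r>0 drops 1)
2. [ext C2·C3]  r_C2² + 20r_C2 − 300 = 0  ⇒  r_C2 = 10 (r>0 drops 1)

10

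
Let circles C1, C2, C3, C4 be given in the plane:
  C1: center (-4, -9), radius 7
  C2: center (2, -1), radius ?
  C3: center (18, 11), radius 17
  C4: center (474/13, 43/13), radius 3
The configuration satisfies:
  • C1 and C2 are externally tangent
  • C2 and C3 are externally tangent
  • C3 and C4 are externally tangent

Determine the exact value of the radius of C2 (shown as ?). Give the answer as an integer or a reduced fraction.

1. [ext C1·C2]  r_C2² + 14r_C2 − 51 = 0  ⇒  r_C2 = 3 (r>0 drops 1)
2. [ext C2·C3]  r_C2² + 34r_C2 − 111 = 0  ⇒  r_C2 = 3 (r>0 drops 1)

3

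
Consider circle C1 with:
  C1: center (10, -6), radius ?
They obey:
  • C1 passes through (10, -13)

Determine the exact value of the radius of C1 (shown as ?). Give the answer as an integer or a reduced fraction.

1. [C1∋P]  r_C1² − 49 = 0  ⇒  r_C1 = 7 (r>0 drops 1)

7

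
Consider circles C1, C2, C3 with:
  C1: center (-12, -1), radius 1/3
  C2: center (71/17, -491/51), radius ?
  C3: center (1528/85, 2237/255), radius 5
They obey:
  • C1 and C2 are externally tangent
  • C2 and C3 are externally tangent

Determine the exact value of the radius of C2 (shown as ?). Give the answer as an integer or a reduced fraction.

1. [ext C1·C2]  r_C2² + (2/3)r_C2 − 336 = 0  ⇒  r_C2 = 18 (r>0 drops 1)
2. [ext C2·C3]  r_C2² + 10r_C2 − 504 = 0  ⇒  r_C2 = 18 (r>0 drops 1)

18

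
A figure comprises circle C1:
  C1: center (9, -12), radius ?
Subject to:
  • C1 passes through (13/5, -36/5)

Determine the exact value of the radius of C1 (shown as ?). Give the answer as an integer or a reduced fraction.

1. [C1∋P]  r_C1² − 64 = 0  ⇒  r_C1 = 8 (r>0 drops 1)

8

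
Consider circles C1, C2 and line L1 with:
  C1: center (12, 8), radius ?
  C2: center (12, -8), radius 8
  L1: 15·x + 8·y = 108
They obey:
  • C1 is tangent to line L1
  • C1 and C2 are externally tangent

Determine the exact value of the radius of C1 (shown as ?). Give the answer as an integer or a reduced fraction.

8

1. [C1‖L1]  r_C1² − 64 = 0  ⇒  r_C1 = 8 (r>0 drops 1)
2. [ext C1·C2]  r_C1² + 16r_C1 − 192 = 0  ⇒  r_C1 = 8 (r>0 drops 1)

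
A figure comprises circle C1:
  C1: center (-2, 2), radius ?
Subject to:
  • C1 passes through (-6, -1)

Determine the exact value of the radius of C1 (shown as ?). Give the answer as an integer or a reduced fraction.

5

1. [C1∋P]  r_C1² − 25 = 0  ⇒  r_C1 = 5 (r>0 drops 1)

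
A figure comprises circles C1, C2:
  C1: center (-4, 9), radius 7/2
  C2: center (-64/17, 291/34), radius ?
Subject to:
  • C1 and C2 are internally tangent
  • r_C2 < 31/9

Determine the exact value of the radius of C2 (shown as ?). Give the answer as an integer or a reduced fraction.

1. [int C1,C2]  r_C2² − 7r_C2 + 12 = 0  ⇒  r_C2 = 3 or 4
2. given r_C2 < 31/9: keep 3

3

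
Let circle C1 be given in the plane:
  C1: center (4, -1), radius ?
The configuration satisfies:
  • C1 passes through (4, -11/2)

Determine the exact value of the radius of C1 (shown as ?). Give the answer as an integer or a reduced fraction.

9/2

1. [C1∋P]  r_C1² − 81/4 = 0  ⇒  r_C1 = 9/2 (r>0 drops 1)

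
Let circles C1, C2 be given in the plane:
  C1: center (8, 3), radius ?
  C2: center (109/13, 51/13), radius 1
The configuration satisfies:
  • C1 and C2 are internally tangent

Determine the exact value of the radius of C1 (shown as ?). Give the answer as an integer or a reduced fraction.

2

1. [int C1,C2]  r_C1² − 2r_C1 = 0  ⇒  r_C1 = 2 (r>0 drops 1)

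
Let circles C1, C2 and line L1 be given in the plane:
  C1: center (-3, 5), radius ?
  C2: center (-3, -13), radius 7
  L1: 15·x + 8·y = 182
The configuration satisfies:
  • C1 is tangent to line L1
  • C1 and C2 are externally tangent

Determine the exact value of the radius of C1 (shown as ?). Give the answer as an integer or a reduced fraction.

1. [C1‖L1]  r_C1² − 121 = 0  ⇒  r_C1 = 11 (r>0 drops 1)
2. [ext C1·C2]  r_C1² + 14r_C1 − 275 = 0  ⇒  r_C1 = 11 (r>0 drops 1)

11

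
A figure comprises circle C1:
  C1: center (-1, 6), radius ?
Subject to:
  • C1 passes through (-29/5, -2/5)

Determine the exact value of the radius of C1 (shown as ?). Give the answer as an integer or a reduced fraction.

1. [C1∋P]  r_C1² − 64 = 0  ⇒  r_C1 = 8 (r>0 drops 1)

8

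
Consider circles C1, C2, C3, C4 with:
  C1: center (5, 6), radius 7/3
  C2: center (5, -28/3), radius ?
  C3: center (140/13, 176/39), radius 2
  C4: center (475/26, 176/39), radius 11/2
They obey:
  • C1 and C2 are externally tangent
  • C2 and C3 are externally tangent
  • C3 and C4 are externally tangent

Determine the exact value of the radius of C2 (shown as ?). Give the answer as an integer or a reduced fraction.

1. [ext C1·C2]  r_C2² + (14/3)r_C2 − 689/3 = 0  ⇒  r_C2 = 13 (r>0 drops 1)
2. [ext C2·C3]  r_C2² + 4r_C2 − 221 = 0  ⇒  r_C2 = 13 (r>0 drops 1)

13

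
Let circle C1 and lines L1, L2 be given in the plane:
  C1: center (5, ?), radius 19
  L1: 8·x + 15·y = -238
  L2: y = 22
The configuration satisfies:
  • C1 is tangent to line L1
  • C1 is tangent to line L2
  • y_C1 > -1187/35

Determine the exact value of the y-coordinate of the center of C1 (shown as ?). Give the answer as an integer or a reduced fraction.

1. [C1‖L1]  y_C1² + (556/15)y_C1 − 601/5 = 0  ⇒  y_C1 = -601/15 or 3
2. [C1‖L2]  y_C1² − 44y_C1 + 123 = 0  ⇒  y_C1 = 3 or 41

3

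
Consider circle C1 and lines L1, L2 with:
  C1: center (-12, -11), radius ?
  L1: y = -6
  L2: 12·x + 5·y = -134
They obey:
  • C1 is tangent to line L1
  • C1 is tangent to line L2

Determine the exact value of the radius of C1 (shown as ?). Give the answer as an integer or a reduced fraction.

5

1. [C1‖L1]  r_C1² − 25 = 0  ⇒  r_C1 = 5 (r>0 drops 1)
2. [C1‖L2]  r_C1² − 25 = 0  ⇒  r_C1 = 5 (r>0 drops 1)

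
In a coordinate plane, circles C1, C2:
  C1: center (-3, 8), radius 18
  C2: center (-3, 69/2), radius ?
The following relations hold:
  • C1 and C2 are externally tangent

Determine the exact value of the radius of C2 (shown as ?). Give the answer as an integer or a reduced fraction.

1. [ext C1·C2]  r_C2² + 36r_C2 − 1513/4 = 0  ⇒  r_C2 = 17/2 (r>0 drops 1)

17/2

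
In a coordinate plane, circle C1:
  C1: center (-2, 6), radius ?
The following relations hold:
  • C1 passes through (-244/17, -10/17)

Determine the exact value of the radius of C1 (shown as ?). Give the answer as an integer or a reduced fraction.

1. [C1∋P]  r_C1² − 196 = 0  ⇒  r_C1 = 14 (r>0 drops 1)

14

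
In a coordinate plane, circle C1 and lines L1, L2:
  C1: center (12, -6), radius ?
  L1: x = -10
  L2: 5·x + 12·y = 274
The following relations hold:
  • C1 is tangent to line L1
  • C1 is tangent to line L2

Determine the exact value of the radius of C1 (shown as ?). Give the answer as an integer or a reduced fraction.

22

1. [C1‖L1]  r_C1² − 484 = 0  ⇒  r_C1 = 22 (r>0 drops 1)
2. [C1‖L2]  r_C1² − 484 = 0  ⇒  r_C1 = 22 (r>0 drops 1)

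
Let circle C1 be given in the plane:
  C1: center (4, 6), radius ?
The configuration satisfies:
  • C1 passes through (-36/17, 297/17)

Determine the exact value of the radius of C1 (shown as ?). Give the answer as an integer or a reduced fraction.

1. [C1∋P]  r_C1² − 169 = 0  ⇒  r_C1 = 13 (r>0 drops 1)

13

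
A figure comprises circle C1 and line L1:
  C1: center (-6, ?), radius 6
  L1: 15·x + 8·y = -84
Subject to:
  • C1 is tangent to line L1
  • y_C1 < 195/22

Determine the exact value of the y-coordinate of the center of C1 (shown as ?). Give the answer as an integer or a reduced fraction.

1. [C1‖L1]  y_C1² − (3/2)y_C1 − 162 = 0  ⇒  y_C1 = -12 or 27/2
2. given y_C1 < 195/22: keep -12

-12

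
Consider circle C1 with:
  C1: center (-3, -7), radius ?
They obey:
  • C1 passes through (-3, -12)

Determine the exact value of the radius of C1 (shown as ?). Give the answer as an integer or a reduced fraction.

1. [C1∋P]  r_C1² − 25 = 0  ⇒  r_C1 = 5 (r>0 drops 1)

5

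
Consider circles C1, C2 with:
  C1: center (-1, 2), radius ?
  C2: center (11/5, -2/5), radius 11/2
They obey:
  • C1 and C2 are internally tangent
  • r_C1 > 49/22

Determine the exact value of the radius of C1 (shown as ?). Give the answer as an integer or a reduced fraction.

19/2

1. [int C1,C2]  r_C1² − 11r_C1 + 57/4 = 0  ⇒  r_C1 = 3/2 or 19/2
2. given r_C1 > 49/22: keep 19/2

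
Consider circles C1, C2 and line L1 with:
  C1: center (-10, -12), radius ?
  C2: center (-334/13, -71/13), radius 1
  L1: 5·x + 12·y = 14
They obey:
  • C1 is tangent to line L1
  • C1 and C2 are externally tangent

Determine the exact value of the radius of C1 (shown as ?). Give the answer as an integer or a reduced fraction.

1. [C1‖L1]  r_C1² − 256 = 0  ⇒  r_C1 = 16 (r>0 drops 1)
2. [ext C1·C2]  r_C1² + 2r_C1 − 288 = 0  ⇒  r_C1 = 16 (r>0 drops 1)

16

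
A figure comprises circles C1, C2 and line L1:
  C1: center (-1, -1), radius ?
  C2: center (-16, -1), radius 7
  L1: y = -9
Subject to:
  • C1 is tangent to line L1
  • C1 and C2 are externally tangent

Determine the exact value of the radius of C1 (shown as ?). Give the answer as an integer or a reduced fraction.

8

1. [C1‖L1]  r_C1² − 64 = 0  ⇒  r_C1 = 8 (r>0 drops 1)
2. [ext C1·C2]  r_C1² + 14r_C1 − 176 = 0  ⇒  r_C1 = 8 (r>0 drops 1)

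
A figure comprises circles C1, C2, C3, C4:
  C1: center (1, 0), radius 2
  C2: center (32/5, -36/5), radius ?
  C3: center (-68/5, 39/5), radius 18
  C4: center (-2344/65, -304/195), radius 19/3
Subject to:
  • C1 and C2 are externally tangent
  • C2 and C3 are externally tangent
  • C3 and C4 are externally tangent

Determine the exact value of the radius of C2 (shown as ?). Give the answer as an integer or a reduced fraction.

7

1. [ext C1·C2]  r_C2² + 4r_C2 − 77 = 0  ⇒  r_C2 = 7 (r>0 drops 1)
2. [ext C2·C3]  r_C2² + 36r_C2 − 301 = 0  ⇒  r_C2 = 7 (r>0 drops 1)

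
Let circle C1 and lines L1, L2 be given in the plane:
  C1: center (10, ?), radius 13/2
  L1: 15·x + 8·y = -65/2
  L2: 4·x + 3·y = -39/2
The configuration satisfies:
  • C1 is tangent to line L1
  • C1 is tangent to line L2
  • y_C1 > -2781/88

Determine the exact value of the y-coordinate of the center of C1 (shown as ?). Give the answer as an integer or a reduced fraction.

1. [C1‖L1]  y_C1² + (365/8)y_C1 + 2637/8 = 0  ⇒  y_C1 = -293/8 or -9
2. [C1‖L2]  y_C1² + (119/3)y_C1 + 276 = 0  ⇒  y_C1 = -92/3 or -9

-9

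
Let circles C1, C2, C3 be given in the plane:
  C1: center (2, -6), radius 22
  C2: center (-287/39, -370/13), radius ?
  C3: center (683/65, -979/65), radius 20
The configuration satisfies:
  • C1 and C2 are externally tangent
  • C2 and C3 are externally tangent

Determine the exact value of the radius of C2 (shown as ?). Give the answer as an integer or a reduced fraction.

7/3

1. [ext C1·C2]  r_C2² + 44r_C2 − 973/9 = 0  ⇒  r_C2 = 7/3 (r>0 drops 1)
2. [ext C2·C3]  r_C2² + 40r_C2 − 889/9 = 0  ⇒  r_C2 = 7/3 (r>0 drops 1)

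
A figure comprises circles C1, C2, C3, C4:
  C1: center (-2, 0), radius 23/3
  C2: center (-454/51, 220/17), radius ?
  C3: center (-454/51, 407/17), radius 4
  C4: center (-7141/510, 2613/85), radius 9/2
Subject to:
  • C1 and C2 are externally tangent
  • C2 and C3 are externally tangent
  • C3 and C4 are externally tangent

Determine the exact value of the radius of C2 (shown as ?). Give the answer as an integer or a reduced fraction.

1. [ext C1·C2]  r_C2² + (46/3)r_C2 − 469/3 = 0  ⇒  r_C2 = 7 (r>0 drops 1)
2. [ext C2·C3]  r_C2² + 8r_C2 − 105 = 0  ⇒  r_C2 = 7 (r>0 drops 1)

7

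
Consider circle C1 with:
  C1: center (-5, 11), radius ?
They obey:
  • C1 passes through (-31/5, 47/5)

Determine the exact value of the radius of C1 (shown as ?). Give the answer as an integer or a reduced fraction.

1. [C1∋P]  r_C1² − 4 = 0  ⇒  r_C1 = 2 (r>0 drops 1)

2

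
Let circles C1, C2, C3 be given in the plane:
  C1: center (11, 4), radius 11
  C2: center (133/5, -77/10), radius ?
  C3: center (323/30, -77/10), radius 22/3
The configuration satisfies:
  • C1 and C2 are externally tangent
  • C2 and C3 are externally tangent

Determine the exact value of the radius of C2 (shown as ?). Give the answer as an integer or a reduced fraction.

17/2

1. [ext C1·C2]  r_C2² + 22r_C2 − 1037/4 = 0  ⇒  r_C2 = 17/2 (r>0 drops 1)
2. [ext C2·C3]  r_C2² + (44/3)r_C2 − 2363/12 = 0  ⇒  r_C2 = 17/2 (r>0 drops 1)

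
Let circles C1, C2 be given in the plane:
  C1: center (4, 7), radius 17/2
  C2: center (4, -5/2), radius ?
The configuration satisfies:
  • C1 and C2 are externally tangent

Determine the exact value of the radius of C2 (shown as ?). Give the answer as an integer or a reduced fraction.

1. [ext C1·C2]  r_C2² + 17r_C2 − 18 = 0  ⇒  r_C2 = 1 (r>0 drops 1)

1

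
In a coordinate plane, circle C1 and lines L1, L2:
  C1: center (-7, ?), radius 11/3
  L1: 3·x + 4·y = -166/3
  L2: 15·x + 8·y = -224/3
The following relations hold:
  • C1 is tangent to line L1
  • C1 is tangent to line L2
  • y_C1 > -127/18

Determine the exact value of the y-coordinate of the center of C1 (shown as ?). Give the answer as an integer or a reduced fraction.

1. [C1‖L1]  y_C1² + (103/6)y_C1 + 158/3 = 0  ⇒  y_C1 = -79/6 or -4
2. [C1‖L2]  y_C1² − (91/12)y_C1 − 139/3 = 0  ⇒  y_C1 = -4 or 139/12

-4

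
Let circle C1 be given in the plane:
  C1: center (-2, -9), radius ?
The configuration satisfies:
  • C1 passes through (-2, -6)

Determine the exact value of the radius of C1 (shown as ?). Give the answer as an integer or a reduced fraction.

3

1. [C1∋P]  r_C1² − 9 = 0  ⇒  r_C1 = 3 (r>0 drops 1)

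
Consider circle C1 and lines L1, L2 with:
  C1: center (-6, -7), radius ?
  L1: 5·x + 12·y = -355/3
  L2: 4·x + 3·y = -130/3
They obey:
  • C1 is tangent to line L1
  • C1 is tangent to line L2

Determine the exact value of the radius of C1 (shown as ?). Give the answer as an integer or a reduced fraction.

1/3

1. [C1‖L1]  r_C1² − 1/9 = 0  ⇒  r_C1 = 1/3 (r>0 drops 1)
2. [C1‖L2]  r_C1² − 1/9 = 0  ⇒  r_C1 = 1/3 (r>0 drops 1)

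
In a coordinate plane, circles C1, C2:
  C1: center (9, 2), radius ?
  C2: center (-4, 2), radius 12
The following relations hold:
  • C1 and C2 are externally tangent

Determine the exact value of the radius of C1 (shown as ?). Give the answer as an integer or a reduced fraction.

1

1. [ext C1·C2]  r_C1² + 24r_C1 − 25 = 0  ⇒  r_C1 = 1 (r>0 drops 1)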